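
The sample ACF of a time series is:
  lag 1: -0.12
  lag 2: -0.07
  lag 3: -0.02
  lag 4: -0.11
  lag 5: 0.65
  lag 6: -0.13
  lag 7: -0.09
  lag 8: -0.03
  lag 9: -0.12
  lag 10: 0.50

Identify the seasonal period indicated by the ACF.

The largest autocorrelation is r_5 = 0.65, with a weaker echo at lag 10 (0.50); the remaining lags stay at or below -0.02.
The dominant spike at lag 5 indicates a seasonal period of 5.

5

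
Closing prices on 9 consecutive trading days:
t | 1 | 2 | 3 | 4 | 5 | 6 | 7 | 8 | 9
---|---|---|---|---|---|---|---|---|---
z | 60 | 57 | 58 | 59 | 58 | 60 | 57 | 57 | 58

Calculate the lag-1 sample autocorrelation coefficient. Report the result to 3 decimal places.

-0.264

Mean z̄ = (60 + 57 + 58 + 59 + 58 + 60 + 57 + 57 + 58)/9 = 58.2222
Numerator Σ_{t=1}^{8}(z_t−z̄)(z_{t+1}−z̄) = -3.0494
Denominator Σ(z_t−z̄)² = 11.5556
r_1 = -3.0494 / 11.5556 = -0.264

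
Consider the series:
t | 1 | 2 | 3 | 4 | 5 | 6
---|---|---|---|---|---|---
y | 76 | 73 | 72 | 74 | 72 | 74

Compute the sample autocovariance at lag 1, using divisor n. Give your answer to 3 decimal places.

-0.458

Mean ȳ = (76 + 73 + 72 + 74 + 72 + 74)/6 = 73.5000
Deviations: 2.5000, -0.5000, -1.5000, 0.5000, -1.5000, 0.5000
Σ_{t=1}^{5}(y_t−ȳ)(y_{t+1}−ȳ) = -2.7500
γ_1 = -2.7500 / 6 = -0.458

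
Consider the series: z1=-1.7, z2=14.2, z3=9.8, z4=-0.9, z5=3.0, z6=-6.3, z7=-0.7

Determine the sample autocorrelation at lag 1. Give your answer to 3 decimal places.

0.109

Mean z̄ = (-1.7 + 14.2 + 9.8 − 0.9 + 3.0 − 6.3 − 0.7)/7 = 2.4857
Deviations from mean: -4.1857, 11.7143, 7.3143, -3.3857, 0.5143, -8.7857, -3.1857
Σ(z_t−z̄)(z_{t+1}−z̄) = (-49.0327) + (85.6816) + (-24.7641) + (-1.7412) + (-4.5184) + (27.9888) = 33.6141
Denominator Σ(z_t−z̄)² = 307.3086
r_1 = 33.6141 / 307.3086 = 0.109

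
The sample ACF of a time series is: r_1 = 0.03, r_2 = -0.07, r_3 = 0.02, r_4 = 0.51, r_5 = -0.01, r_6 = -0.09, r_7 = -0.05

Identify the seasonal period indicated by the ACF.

The largest autocorrelation is r_4 = 0.51; the remaining lags stay at or below 0.03.
The dominant spike at lag 4 indicates a seasonal period of 4.

4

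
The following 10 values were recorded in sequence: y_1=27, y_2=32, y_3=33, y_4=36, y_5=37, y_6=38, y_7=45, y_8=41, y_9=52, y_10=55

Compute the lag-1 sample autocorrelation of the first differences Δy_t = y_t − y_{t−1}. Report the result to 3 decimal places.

-0.634

First differences Δy: 5, 1, 3, 1, 1, 7, -4, 11, 3
Mean of differences = 3.1111
Numerator Σ(Δy_t−Δȳ)(Δy_{t+1}−Δȳ) = -91.9012
Denominator Σ(Δy_t−Δȳ)² = 144.8889
r_1(Δy) = -91.9012 / 144.8889 = -0.634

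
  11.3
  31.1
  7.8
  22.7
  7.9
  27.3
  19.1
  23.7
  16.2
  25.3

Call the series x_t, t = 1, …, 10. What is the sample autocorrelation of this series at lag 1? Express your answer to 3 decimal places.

Mean x̄ = (11.3 + 31.1 + 7.8 + 22.7 + 7.9 + 27.3 + 19.1 + 23.7 + 16.2 + 25.3)/10 = 19.2400
Numerator Σ_{t=1}^{9}(x_t−x̄)(x_{t+1}−x̄) = -433.7996
Denominator Σ(x_t−x̄)² = 605.9840
r_1 = -433.7996 / 605.9840 = -0.716

-0.716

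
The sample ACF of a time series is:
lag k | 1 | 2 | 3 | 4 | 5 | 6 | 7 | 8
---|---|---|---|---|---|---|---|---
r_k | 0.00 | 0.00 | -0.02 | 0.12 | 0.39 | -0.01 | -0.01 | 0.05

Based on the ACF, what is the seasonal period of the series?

The largest autocorrelation is r_5 = 0.39; the remaining lags stay at or below 0.12.
The dominant spike at lag 5 indicates a seasonal period of 5.

5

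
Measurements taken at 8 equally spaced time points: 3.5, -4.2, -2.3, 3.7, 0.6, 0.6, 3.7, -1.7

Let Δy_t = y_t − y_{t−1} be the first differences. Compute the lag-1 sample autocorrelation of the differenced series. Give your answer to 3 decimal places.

-0.232

First differences Δy: -7.7, 1.9, 6.0, -3.1, 0.0, 3.1, -5.4
Mean of differences = -0.7429
Numerator Σ(Δy_t−Δȳ)(Δy_{t+1}−Δȳ) = -33.2533
Denominator Σ(Δy_t−Δȳ)² = 143.4171
r_1(Δy) = -33.2533 / 143.4171 = -0.232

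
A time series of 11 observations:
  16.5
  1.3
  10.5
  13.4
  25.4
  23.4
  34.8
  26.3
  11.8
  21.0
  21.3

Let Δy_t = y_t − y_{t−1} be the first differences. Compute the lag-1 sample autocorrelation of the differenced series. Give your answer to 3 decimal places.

-0.247

First differences Δy: -15.2, 9.2, 2.9, 12.0, -2.0, 11.4, -8.5, -14.5, 9.2, 0.3
Mean of differences = 0.4800
Numerator Σ(Δy_t−Δȳ)(Δy_{t+1}−Δȳ) = -239.1364
Denominator Σ(Δy_t−Δȳ)² = 966.9760
r_1(Δy) = -239.1364 / 966.9760 = -0.247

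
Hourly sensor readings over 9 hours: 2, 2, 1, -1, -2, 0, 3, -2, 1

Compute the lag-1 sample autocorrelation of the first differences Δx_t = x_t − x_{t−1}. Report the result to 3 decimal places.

-0.426

First differences Δx: 0, -1, -2, -1, 2, 3, -5, 3
Mean of differences = -0.1250
Numerator Σ(Δx_t−Δx̄)(Δx_{t+1}−Δx̄) = -22.5156
Denominator Σ(Δx_t−Δx̄)² = 52.8750
r_1(Δx) = -22.5156 / 52.8750 = -0.426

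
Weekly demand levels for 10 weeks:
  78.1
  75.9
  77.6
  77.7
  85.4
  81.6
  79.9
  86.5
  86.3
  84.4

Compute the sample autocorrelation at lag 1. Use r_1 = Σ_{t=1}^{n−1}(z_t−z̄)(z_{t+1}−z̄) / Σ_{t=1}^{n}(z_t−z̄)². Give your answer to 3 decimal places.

0.483

Mean z̄ = (78.1 + 75.9 + 77.6 + 77.7 + 85.4 + 81.6 + 79.9 + 86.5 + 86.3 + 84.4)/10 = 81.3400
Numerator Σ_{t=1}^{9}(z_t−z̄)(z_{t+1}−z̄) = 70.8284
Denominator Σ(z_t−z̄)² = 146.5440
r_1 = 70.8284 / 146.5440 = 0.483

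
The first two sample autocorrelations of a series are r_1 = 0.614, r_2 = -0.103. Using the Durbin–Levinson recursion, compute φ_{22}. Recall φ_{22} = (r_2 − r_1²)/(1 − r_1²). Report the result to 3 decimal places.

-0.770

φ_{22} = (r_2 − r_1²) / (1 − r_1²)
r_1² = (0.614)² = 0.376996
Numerator = -0.103 − 0.3770 = -0.4800; denominator = 1 − 0.3770 = 0.6230
φ_{22} = -0.4800 / 0.6230 = -0.770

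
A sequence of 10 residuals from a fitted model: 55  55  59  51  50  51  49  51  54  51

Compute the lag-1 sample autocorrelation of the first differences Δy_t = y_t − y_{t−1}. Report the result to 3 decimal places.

First differences Δy: 0, 4, -8, -1, 1, -2, 2, 3, -3
Mean of differences = -0.4444
Numerator Σ(Δy_t−Δȳ)(Δy_{t+1}−Δȳ) = -34.6420
Denominator Σ(Δy_t−Δȳ)² = 106.2222
r_1(Δy) = -34.6420 / 106.2222 = -0.326

-0.326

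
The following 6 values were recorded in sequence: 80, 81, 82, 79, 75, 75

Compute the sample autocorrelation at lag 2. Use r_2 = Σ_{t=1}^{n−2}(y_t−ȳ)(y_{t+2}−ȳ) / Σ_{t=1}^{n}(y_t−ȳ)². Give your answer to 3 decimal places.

Mean ȳ = (80 + 81 + 82 + 79 + 75 + 75)/6 = 78.6667
Σ(y_t−ȳ)(y_{t+2}−ȳ) = (4.4444) + (0.7778) + (-12.2222) + (-1.2222) = -8.2222
Denominator Σ(y_t−ȳ)² = 45.3333
r_2 = -8.2222 / 45.3333 = -0.181

-0.181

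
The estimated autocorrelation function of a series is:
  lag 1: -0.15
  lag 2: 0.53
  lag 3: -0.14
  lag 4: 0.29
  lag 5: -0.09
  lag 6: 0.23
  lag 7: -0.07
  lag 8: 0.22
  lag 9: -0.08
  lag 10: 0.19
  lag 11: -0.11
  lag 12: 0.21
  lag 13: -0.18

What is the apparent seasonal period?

2

The largest autocorrelation is r_2 = 0.53, with weaker echoes at lags 4 (0.29), 6 (0.23), 8 (0.22), 10 (0.19) and 12 (0.21); the remaining lags stay at or below -0.07.
The dominant spike at lag 2 indicates a seasonal period of 2.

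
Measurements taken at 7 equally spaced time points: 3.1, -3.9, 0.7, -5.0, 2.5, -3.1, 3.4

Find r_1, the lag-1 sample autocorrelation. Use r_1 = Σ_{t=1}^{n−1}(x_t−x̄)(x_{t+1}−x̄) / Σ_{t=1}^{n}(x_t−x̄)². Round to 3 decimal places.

Mean x̄ = (3.1 − 3.9 + 0.7 − 5.0 + 2.5 − 3.1 + 3.4)/7 = -0.3286
Deviations from mean: 3.4286, -3.5714, 1.0286, -4.6714, 2.8286, -2.7714, 3.7286
Σ(x_t−x̄)(x_{t+1}−x̄) = (-12.2449) + (-3.6735) + (-4.8049) + (-13.2135) + (-7.8392) + (-10.3335) = -52.1094
Denominator Σ(x_t−x̄)² = 76.9743
r_1 = -52.1094 / 76.9743 = -0.677

-0.677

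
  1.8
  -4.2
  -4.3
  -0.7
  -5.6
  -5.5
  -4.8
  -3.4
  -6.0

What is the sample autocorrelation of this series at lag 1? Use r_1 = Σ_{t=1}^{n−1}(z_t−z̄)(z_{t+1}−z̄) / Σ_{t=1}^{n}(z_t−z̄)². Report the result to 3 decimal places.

-0.101

Mean z̄ = (1.8 − 4.2 − 4.3 − 0.7 − 5.6 − 5.5 − 4.8 − 3.4 − 6.0)/9 = -3.6333
Numerator Σ_{t=1}^{8}(z_t−z̄)(z_{t+1}−z̄) = -5.4011
Denominator Σ(z_t−z̄)² = 53.2600
r_1 = -5.4011 / 53.2600 = -0.101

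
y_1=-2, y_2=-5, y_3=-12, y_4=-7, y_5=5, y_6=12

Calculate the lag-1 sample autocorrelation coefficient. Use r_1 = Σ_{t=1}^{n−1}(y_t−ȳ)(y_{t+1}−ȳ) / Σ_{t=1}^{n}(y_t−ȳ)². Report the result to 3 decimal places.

Mean ȳ = (-2 − 5 − 12 − 7 + 5 + 12)/6 = -1.5000
Deviations from mean: -0.5000, -3.5000, -10.5000, -5.5000, 6.5000, 13.5000
Numerator Σ_{t=1}^{5}(y_t−ȳ)(y_{t+1}−ȳ) = 148.2500
Denominator Σ(y_t−ȳ)² = 377.5000
r_1 = 148.2500 / 377.5000 = 0.393

0.393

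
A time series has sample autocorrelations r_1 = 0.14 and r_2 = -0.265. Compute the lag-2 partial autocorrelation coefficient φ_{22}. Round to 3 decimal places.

φ_{22} = (r_2 − r_1²) / (1 − r_1²)
r_1² = (0.14)² = 0.0196
Numerator = -0.265 − 0.0196 = -0.2846; denominator = 1 − 0.0196 = 0.9804
φ_{22} = -0.2846 / 0.9804 = -0.290

-0.290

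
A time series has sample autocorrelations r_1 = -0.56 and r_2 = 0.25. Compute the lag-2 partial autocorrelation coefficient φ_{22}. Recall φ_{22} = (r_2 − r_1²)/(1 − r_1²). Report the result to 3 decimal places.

φ_{22} = (r_2 − r_1²) / (1 − r_1²)
r_1² = (-0.56)² = 0.3136
Numerator = 0.25 − 0.3136 = -0.0636; denominator = 1 − 0.3136 = 0.6864
φ_{22} = -0.0636 / 0.6864 = -0.093

-0.093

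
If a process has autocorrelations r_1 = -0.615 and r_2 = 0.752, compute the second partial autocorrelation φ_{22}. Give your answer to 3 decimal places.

0.601

φ_{22} = (r_2 − r_1²) / (1 − r_1²)
r_1² = (-0.615)² = 0.378225
Numerator = 0.752 − 0.3782 = 0.3738; denominator = 1 − 0.3782 = 0.6218
φ_{22} = 0.3738 / 0.6218 = 0.601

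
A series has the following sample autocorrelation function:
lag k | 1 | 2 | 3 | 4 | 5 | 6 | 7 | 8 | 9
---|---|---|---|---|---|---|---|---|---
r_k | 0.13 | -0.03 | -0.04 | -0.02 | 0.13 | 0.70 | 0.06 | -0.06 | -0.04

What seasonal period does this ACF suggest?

6

The largest autocorrelation is r_6 = 0.70; the remaining lags stay at or below 0.13.
The dominant spike at lag 6 indicates a seasonal period of 6.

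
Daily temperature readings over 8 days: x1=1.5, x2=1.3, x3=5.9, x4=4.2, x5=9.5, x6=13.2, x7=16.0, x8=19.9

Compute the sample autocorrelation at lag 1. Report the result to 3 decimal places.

Mean x̄ = (1.5 + 1.3 + 5.9 + 4.2 + 9.5 + 13.2 + 16.0 + 19.9)/8 = 8.9375
Σ(x_t−x̄)(x_{t+1}−x̄) = (56.8039) + (23.1989) + (14.3902) + (-2.6648) + (2.3977) + (30.1039) + (77.4227) = 201.6523
Denominator Σ(x_t−x̄)² = 333.8588
r_1 = 201.6523 / 333.8588 = 0.604

0.604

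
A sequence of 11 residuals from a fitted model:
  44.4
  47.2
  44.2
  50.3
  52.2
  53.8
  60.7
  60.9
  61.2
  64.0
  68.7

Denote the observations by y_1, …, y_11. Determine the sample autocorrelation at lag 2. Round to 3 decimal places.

0.486

Mean ȳ = (44.4 + 47.2 + 44.2 + 50.3 + 52.2 + 53.8 + 60.7 + 60.9 + 61.2 + 64.0 + 68.7)/11 = 55.2364
Numerator Σ_{t=1}^{9}(y_t−ȳ)(y_{t+2}−ȳ) = 337.6501
Denominator Σ(y_t−ȳ)² = 695.0255
r_2 = 337.6501 / 695.0255 = 0.486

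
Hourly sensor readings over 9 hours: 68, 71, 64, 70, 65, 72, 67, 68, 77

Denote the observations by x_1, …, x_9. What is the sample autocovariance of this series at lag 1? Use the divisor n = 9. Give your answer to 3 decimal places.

Mean x̄ = (68 + 71 + 64 + 70 + 65 + 72 + 67 + 68 + 77)/9 = 69.1111
Σ_{t=1}^{8}(x_t−x̄)(x_{t+1}−x̄) = -44.3457
γ_1 = -44.3457 / 9 = -4.927

-4.927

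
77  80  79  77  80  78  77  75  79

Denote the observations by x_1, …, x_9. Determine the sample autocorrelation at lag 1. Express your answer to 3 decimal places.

-0.136

Mean x̄ = (77 + 80 + 79 + 77 + 80 + 78 + 77 + 75 + 79)/9 = 78.0000
Numerator Σ_{t=1}^{8}(x_t−x̄)(x_{t+1}−x̄) = -3.0000
Denominator Σ(x_t−x̄)² = 22.0000
r_1 = -3.0000 / 22.0000 = -0.136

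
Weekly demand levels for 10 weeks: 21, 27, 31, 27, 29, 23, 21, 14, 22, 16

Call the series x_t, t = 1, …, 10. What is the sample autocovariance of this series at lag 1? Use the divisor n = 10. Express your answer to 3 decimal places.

Mean x̄ = (21 + 27 + 31 + 27 + 29 + 23 + 21 + 14 + 22 + 16)/10 = 23.1000
Σ_{t=1}^{9}(x_t−x̄)(x_{t+1}−x̄) = 112.9900
γ_1 = 112.9900 / 10 = 11.299

11.299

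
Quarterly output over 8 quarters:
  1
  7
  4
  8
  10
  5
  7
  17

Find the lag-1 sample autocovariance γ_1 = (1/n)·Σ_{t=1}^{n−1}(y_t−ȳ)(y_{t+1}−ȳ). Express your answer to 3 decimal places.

-0.721

Mean ȳ = (1 + 7 + 4 + 8 + 10 + 5 + 7 + 17)/8 = 7.3750
Σ_{t=1}^{7}(y_t−ȳ)(y_{t+1}−ȳ) = -5.7656
γ_1 = -5.7656 / 8 = -0.721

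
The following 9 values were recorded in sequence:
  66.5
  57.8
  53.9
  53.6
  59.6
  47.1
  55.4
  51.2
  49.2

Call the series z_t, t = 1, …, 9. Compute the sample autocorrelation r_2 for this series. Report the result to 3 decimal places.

0.067

Mean z̄ = (66.5 + 57.8 + 53.9 + 53.6 + 59.6 + 47.1 + 55.4 + 51.2 + 49.2)/9 = 54.9222
Σ(z_t−z̄)(z_{t+2}−z̄) = (-11.8351) + (-3.8051) + (-4.7817) + (10.3427) + (2.2349) + (29.1160) + (-2.7340) = 18.5379
Denominator Σ(z_t−z̄)² = 275.0156
r_2 = 18.5379 / 275.0156 = 0.067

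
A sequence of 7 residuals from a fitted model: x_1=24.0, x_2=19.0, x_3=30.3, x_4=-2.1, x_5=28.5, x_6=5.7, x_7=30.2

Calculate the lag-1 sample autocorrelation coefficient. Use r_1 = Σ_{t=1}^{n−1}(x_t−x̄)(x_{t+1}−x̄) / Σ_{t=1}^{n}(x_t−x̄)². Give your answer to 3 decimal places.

Mean x̄ = (24.0 + 19.0 + 30.3 − 2.1 + 28.5 + 5.7 + 30.2)/7 = 19.3714
Deviations from mean: 4.6286, -0.3714, 10.9286, -21.4714, 9.1286, -13.6714, 10.8286
Σ(x_t−x̄)(x_{t+1}−x̄) = (-1.7192) + (-4.0592) + (-234.6520) + (-196.0035) + (-124.8006) + (-148.0420) = -709.2765
Denominator Σ(x_t−x̄)² = 989.5143
r_1 = -709.2765 / 989.5143 = -0.717

-0.717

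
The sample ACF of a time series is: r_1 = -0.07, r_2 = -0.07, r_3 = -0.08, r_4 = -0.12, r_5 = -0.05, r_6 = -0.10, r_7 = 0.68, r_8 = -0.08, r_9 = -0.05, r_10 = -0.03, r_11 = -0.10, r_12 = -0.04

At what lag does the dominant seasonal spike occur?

The largest autocorrelation is r_7 = 0.68; the remaining lags stay at or below -0.03.
The dominant spike at lag 7 indicates a seasonal period of 7.

7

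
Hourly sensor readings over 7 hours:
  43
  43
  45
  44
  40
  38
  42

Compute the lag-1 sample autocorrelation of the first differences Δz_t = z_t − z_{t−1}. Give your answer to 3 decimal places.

First differences Δz: 0, 2, -1, -4, -2, 4
Mean of differences = -0.1667
Numerator Σ(Δz_t−Δz̄)(Δz_{t+1}−Δz̄) = 1.1389
Denominator Σ(Δz_t−Δz̄)² = 40.8333
r_1(Δz) = 1.1389 / 40.8333 = 0.028

0.028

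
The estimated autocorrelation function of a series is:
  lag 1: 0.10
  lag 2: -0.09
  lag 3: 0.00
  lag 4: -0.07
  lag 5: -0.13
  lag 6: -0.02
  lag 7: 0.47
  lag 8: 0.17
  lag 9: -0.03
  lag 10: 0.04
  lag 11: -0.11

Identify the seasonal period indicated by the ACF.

The largest autocorrelation is r_7 = 0.47; the remaining lags stay at or below 0.17.
The dominant spike at lag 7 indicates a seasonal period of 7.

7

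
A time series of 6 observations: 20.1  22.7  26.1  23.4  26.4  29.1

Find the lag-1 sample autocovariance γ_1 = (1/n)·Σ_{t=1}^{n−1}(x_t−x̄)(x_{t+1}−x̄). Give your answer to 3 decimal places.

1.639

Mean x̄ = (20.1 + 22.7 + 26.1 + 23.4 + 26.4 + 29.1)/6 = 24.6333
Deviations: -4.5333, -1.9333, 1.4667, -1.2333, 1.7667, 4.4667
Σ_{t=1}^{5}(x_t−x̄)(x_{t+1}−x̄) = 9.8322
γ_1 = 9.8322 / 6 = 1.639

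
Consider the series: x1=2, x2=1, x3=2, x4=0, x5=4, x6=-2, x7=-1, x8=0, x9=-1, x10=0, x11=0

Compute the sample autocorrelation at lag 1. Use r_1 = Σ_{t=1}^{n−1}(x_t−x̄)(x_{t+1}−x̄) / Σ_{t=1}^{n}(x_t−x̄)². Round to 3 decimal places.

Mean x̄ = (2 + 1 + 2 + 0 + 4 − 2 − 1 + 0 − 1 + 0 + 0)/11 = 0.4545
Numerator Σ_{t=1}^{10}(x_t−x̄)(x_{t+1}−x̄) = -3.5702
Denominator Σ(x_t−x̄)² = 28.7273
r_1 = -3.5702 / 28.7273 = -0.124

-0.124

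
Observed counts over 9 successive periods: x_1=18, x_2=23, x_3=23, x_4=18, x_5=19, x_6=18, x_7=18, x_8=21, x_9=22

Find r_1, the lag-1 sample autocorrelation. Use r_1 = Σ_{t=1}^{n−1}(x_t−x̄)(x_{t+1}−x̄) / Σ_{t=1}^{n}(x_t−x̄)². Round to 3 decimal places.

0.125

Mean x̄ = (18 + 23 + 23 + 18 + 19 + 18 + 18 + 21 + 22)/9 = 20.0000
Numerator Σ_{t=1}^{8}(x_t−x̄)(x_{t+1}−x̄) = 5.0000
Denominator Σ(x_t−x̄)² = 40.0000
r_1 = 5.0000 / 40.0000 = 0.125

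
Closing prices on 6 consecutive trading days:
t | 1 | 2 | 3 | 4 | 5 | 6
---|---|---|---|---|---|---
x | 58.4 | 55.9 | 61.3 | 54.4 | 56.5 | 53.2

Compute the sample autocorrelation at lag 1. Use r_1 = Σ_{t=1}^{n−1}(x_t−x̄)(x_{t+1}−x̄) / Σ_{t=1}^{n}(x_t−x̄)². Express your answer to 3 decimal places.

Mean x̄ = (58.4 + 55.9 + 61.3 + 54.4 + 56.5 + 53.2)/6 = 56.6167
Deviations from mean: 1.7833, -0.7167, 4.6833, -2.2167, -0.1167, -3.4167
Σ(x_t−x̄)(x_{t+1}−x̄) = (-1.2781) + (-3.3564) + (-10.3814) + (0.2586) + (0.3986) = -14.3586
Denominator Σ(x_t−x̄)² = 42.2283
r_1 = -14.3586 / 42.2283 = -0.340

-0.340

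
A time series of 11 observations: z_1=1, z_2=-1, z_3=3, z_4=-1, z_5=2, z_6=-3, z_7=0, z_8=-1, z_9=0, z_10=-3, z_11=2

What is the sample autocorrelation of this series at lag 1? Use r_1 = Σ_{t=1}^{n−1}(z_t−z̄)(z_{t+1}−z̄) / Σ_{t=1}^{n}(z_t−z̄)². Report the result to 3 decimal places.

-0.549

Mean z̄ = (1 − 1 + 3 − 1 + 2 − 3 + 0 − 1 + 0 − 3 + 2)/11 = -0.0909
Numerator Σ_{t=1}^{10}(z_t−z̄)(z_{t+1}−z̄) = -21.3719
Denominator Σ(z_t−z̄)² = 38.9091
r_1 = -21.3719 / 38.9091 = -0.549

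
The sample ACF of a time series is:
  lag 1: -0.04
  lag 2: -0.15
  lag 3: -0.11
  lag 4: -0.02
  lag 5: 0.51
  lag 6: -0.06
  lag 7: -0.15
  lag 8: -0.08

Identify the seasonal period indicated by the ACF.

The largest autocorrelation is r_5 = 0.51; the remaining lags stay at or below -0.02.
The dominant spike at lag 5 indicates a seasonal period of 5.

5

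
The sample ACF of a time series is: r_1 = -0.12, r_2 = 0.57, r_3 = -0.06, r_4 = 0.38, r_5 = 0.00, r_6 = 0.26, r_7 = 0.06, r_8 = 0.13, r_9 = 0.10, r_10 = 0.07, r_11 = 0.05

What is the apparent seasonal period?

2

The largest autocorrelation is r_2 = 0.57, with weaker echoes at lags 4 (0.38) and 6 (0.26); the remaining lags stay at or below 0.13.
The dominant spike at lag 2 indicates a seasonal period of 2.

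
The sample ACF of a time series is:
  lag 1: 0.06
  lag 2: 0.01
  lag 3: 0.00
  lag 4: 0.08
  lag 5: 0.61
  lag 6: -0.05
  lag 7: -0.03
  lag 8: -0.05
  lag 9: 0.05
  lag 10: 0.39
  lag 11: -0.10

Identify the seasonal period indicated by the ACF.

5

The largest autocorrelation is r_5 = 0.61, with a weaker echo at lag 10 (0.39); the remaining lags stay at or below 0.08.
The dominant spike at lag 5 indicates a seasonal period of 5.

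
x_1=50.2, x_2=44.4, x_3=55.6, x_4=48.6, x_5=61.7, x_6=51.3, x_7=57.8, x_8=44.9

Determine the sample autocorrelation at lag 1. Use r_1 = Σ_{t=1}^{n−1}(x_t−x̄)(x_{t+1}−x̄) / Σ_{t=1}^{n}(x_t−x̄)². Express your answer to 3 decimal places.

Mean x̄ = (50.2 + 44.4 + 55.6 + 48.6 + 61.7 + 51.3 + 57.8 + 44.9)/8 = 51.8125
Deviations from mean: -1.6125, -7.4125, 3.7875, -3.2125, 9.8875, -0.5125, 5.9875, -6.9125
Σ(x_t−x̄)(x_{t+1}−x̄) = (11.9527) + (-28.0748) + (-12.1673) + (-31.7636) + (-5.0673) + (-3.0686) + (-41.3886) = -109.5777
Denominator Σ(x_t−x̄)² = 263.8688
r_1 = -109.5777 / 263.8688 = -0.415

-0.415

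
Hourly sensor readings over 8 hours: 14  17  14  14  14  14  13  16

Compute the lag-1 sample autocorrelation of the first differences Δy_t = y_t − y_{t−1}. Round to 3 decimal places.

First differences Δy: 3, -3, 0, 0, 0, -1, 3
Mean of differences = 0.2857
Numerator Σ(Δy_t−Δȳ)(Δy_{t+1}−Δȳ) = -10.9388
Denominator Σ(Δy_t−Δȳ)² = 27.4286
r_1(Δy) = -10.9388 / 27.4286 = -0.399

-0.399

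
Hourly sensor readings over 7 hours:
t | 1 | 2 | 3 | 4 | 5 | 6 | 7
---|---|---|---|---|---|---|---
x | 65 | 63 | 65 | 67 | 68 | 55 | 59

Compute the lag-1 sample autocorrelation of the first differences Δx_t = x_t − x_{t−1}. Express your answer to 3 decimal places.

-0.375

First differences Δx: -2, 2, 2, 1, -13, 4
Mean of differences = -1.0000
Numerator Σ(Δx_t−Δx̄)(Δx_{t+1}−Δx̄) = -72.0000
Denominator Σ(Δx_t−Δx̄)² = 192.0000
r_1(Δx) = -72.0000 / 192.0000 = -0.375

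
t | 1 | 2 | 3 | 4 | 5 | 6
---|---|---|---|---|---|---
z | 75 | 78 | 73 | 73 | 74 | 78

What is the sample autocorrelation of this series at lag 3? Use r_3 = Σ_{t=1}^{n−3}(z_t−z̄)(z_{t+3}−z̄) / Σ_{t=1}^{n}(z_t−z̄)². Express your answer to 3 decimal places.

Mean z̄ = (75 + 78 + 73 + 73 + 74 + 78)/6 = 75.1667
Σ(z_t−z̄)(z_{t+3}−z̄) = (0.3611) + (-3.3056) + (-6.1389) = -9.0833
Denominator Σ(z_t−z̄)² = 26.8333
r_3 = -9.0833 / 26.8333 = -0.339

-0.339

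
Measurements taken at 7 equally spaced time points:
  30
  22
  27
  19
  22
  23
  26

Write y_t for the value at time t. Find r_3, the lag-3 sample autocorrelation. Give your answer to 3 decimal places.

Mean ȳ = (30 + 22 + 27 + 19 + 22 + 23 + 26)/7 = 24.1429
Deviations from mean: 5.8571, -2.1429, 2.8571, -5.1429, -2.1429, -1.1429, 1.8571
Σ(y_t−ȳ)(y_{t+3}−ȳ) = (-30.1224) + (4.5918) + (-3.2653) + (-9.5510) = -38.3469
Denominator Σ(y_t−ȳ)² = 82.8571
r_3 = -38.3469 / 82.8571 = -0.463

-0.463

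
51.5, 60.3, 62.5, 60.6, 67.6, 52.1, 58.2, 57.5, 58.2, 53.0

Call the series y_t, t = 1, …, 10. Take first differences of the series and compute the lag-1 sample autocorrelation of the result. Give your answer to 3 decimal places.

First differences Δy: 8.8, 2.2, -1.9, 7.0, -15.5, 6.1, -0.7, 0.7, -5.2
Mean of differences = 0.1667
Numerator Σ(Δy_t−Δȳ)(Δy_{t+1}−Δȳ) = -209.2478
Denominator Σ(Δy_t−Δȳ)² = 440.1200
r_1(Δy) = -209.2478 / 440.1200 = -0.475

-0.475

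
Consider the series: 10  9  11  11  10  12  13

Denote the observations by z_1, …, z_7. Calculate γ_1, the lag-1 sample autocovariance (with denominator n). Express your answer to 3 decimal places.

0.385

Mean z̄ = (10 + 9 + 11 + 11 + 10 + 12 + 13)/7 = 10.8571
Σ_{t=1}^{6}(z_t−z̄)(z_{t+1}−z̄) = 2.6939
γ_1 = 2.6939 / 7 = 0.385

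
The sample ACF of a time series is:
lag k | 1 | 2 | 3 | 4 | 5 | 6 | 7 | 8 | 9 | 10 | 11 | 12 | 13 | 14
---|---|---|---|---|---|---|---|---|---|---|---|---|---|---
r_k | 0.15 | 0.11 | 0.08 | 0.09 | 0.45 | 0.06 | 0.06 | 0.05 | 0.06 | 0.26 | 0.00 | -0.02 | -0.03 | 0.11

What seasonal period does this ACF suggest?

The largest autocorrelation is r_5 = 0.45, with a weaker echo at lag 10 (0.26); the remaining lags stay at or below 0.15.
The dominant spike at lag 5 indicates a seasonal period of 5.

5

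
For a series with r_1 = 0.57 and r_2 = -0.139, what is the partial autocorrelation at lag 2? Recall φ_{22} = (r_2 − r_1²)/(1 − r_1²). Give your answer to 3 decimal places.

φ_{22} = (r_2 − r_1²) / (1 − r_1²)
r_1² = (0.57)² = 0.3249
Numerator = -0.139 − 0.3249 = -0.4639; denominator = 1 − 0.3249 = 0.6751
φ_{22} = -0.4639 / 0.6751 = -0.687

-0.687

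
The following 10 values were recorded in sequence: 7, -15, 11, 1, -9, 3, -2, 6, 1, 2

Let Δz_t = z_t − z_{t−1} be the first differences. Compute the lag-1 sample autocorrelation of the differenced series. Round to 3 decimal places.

First differences Δz: -22, 26, -10, -10, 12, -5, 8, -5, 1
Mean of differences = -0.5556
Numerator Σ(Δz_t−Δz̄)(Δz_{t+1}−Δz̄) = -988.4198
Denominator Σ(Δz_t−Δz̄)² = 1616.2222
r_1(Δz) = -988.4198 / 1616.2222 = -0.612

-0.612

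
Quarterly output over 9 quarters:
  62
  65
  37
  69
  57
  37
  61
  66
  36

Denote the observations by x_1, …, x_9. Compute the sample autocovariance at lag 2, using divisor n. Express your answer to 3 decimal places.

-64.711

Mean x̄ = (62 + 65 + 37 + 69 + 57 + 37 + 61 + 66 + 36)/9 = 54.4444
Σ_{t=1}^{7}(x_t−x̄)(x_{t+2}−x̄) = -582.3951
γ_2 = -582.3951 / 9 = -64.711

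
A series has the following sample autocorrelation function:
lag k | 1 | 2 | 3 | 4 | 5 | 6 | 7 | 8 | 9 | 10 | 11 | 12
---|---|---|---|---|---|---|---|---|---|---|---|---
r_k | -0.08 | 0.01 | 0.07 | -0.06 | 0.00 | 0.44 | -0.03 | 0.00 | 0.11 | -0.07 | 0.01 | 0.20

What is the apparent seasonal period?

6

The largest autocorrelation is r_6 = 0.44, with a weaker echo at lag 12 (0.20); the remaining lags stay at or below 0.11.
The dominant spike at lag 6 indicates a seasonal period of 6.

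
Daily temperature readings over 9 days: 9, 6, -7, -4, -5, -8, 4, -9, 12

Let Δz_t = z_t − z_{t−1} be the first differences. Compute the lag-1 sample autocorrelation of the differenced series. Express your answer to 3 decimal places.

First differences Δz: -3, -13, 3, -1, -3, 12, -13, 21
Mean of differences = 0.3750
Numerator Σ(Δz_t−Δz̄)(Δz_{t+1}−Δz̄) = -459.5156
Denominator Σ(Δz_t−Δz̄)² = 949.8750
r_1(Δz) = -459.5156 / 949.8750 = -0.484

-0.484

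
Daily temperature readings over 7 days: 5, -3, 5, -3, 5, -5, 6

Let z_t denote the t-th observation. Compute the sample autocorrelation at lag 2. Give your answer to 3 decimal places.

Mean z̄ = (5 − 3 + 5 − 3 + 5 − 5 + 6)/7 = 1.4286
Numerator Σ_{t=1}^{5}(z_t−z̄)(z_{t+2}−z̄) = 89.9184
Denominator Σ(z_t−z̄)² = 139.7143
r_2 = 89.9184 / 139.7143 = 0.644

0.644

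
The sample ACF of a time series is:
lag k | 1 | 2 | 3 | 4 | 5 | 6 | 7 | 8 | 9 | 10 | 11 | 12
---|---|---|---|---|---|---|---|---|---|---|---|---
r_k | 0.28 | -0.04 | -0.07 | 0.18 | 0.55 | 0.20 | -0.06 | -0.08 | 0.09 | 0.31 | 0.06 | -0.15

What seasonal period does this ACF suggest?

The largest autocorrelation is r_5 = 0.55, with a weaker echo at lag 10 (0.31); the remaining lags stay at or below 0.28.
The dominant spike at lag 5 indicates a seasonal period of 5.

5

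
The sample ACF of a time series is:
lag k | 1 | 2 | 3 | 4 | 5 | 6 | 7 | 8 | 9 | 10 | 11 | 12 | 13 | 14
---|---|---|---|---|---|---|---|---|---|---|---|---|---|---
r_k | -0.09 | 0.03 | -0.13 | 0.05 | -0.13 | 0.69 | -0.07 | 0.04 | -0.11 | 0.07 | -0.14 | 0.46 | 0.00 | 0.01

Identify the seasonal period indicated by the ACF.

6

The largest autocorrelation is r_6 = 0.69, with a weaker echo at lag 12 (0.46); the remaining lags stay at or below 0.07.
The dominant spike at lag 6 indicates a seasonal period of 6.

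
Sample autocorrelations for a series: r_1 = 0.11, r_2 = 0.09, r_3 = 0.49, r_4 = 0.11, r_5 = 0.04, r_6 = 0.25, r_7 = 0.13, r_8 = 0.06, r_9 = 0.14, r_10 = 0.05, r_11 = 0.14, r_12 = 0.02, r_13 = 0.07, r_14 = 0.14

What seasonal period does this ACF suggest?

3

The largest autocorrelation is r_3 = 0.49, with a weaker echo at lag 6 (0.25); the remaining lags stay at or below 0.14.
The dominant spike at lag 3 indicates a seasonal period of 3.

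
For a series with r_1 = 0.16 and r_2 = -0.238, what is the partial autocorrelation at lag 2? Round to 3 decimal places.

φ_{22} = (r_2 − r_1²) / (1 − r_1²)
r_1² = (0.16)² = 0.0256
Numerator = -0.238 − 0.0256 = -0.2636; denominator = 1 − 0.0256 = 0.9744
φ_{22} = -0.2636 / 0.9744 = -0.271

-0.271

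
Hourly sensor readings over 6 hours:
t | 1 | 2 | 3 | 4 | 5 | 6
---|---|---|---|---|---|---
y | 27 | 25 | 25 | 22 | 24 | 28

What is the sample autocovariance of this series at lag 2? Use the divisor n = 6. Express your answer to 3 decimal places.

-1.426

Mean ȳ = (27 + 25 + 25 + 22 + 24 + 28)/6 = 25.1667
Deviations: 1.8333, -0.1667, -0.1667, -3.1667, -1.1667, 2.8333
Σ_{t=1}^{4}(y_t−ȳ)(y_{t+2}−ȳ) = -8.5556
γ_2 = -8.5556 / 6 = -1.426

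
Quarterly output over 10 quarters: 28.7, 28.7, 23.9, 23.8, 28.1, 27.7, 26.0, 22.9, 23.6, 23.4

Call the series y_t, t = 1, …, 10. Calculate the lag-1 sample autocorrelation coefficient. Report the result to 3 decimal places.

Mean ȳ = (28.7 + 28.7 + 23.9 + 23.8 + 28.1 + 27.7 + 26.0 + 22.9 + 23.6 + 23.4)/10 = 25.6800
Numerator Σ_{t=1}^{9}(y_t−ȳ)(y_{t+1}−ȳ) = 17.7116
Denominator Σ(y_t−ȳ)² = 52.2360
r_1 = 17.7116 / 52.2360 = 0.339

0.339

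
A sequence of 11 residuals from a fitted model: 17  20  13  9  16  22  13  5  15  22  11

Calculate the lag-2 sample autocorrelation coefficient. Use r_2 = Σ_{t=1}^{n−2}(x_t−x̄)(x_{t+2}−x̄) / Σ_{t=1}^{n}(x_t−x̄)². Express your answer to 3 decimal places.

Mean x̄ = (17 + 20 + 13 + 9 + 16 + 22 + 13 + 5 + 15 + 22 + 11)/11 = 14.8182
Numerator Σ_{t=1}^{9}(x_t−x̄)(x_{t+2}−x̄) = -222.2479
Denominator Σ(x_t−x̄)² = 287.6364
r_2 = -222.2479 / 287.6364 = -0.773

-0.773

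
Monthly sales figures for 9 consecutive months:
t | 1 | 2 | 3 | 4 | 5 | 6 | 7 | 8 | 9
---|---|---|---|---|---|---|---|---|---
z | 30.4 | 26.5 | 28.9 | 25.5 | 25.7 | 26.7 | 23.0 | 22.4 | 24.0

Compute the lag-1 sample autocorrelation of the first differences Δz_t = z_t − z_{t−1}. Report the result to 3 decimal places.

-0.541

First differences Δz: -3.9, 2.4, -3.4, 0.2, 1.0, -3.7, -0.6, 1.6
Mean of differences = -0.8000
Numerator Σ(Δz_t−Δz̄)(Δz_{t+1}−Δz̄) = -24.3600
Denominator Σ(Δz_t−Δz̄)² = 45.0600
r_1(Δz) = -24.3600 / 45.0600 = -0.541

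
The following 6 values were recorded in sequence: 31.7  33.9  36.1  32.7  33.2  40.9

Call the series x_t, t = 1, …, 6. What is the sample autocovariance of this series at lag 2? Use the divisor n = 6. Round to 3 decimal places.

Mean x̄ = (31.7 + 33.9 + 36.1 + 32.7 + 33.2 + 40.9)/6 = 34.7500
Σ_{t=1}^{4}(x_t−x̄)(x_{t+2}−x̄) = -17.0750
γ_2 = -17.0750 / 6 = -2.846

-2.846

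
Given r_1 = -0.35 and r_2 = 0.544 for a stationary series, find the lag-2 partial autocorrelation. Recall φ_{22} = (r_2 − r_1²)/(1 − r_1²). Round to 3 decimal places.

0.480

φ_{22} = (r_2 − r_1²) / (1 − r_1²)
r_1² = (-0.35)² = 0.1225
Numerator = 0.544 − 0.1225 = 0.4215; denominator = 1 − 0.1225 = 0.8775
φ_{22} = 0.4215 / 0.8775 = 0.480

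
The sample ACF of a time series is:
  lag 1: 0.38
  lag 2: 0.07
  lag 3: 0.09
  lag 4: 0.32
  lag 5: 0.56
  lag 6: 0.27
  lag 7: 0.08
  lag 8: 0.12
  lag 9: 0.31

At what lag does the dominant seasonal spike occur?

5

The largest autocorrelation is r_5 = 0.56; the remaining lags stay at or below 0.38. The elevated value at lag 1 (0.38), dropping to 0.07 at lag 2, reflects decaying short-term dependence rather than seasonality.
The dominant spike at lag 5 indicates a seasonal period of 5.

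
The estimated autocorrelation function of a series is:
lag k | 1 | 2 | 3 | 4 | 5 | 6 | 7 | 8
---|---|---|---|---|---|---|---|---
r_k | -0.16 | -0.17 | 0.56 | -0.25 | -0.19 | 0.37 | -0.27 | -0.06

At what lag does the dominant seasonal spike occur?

The largest autocorrelation is r_3 = 0.56, with a weaker echo at lag 6 (0.37); the remaining lags stay at or below -0.06.
The dominant spike at lag 3 indicates a seasonal period of 3.

3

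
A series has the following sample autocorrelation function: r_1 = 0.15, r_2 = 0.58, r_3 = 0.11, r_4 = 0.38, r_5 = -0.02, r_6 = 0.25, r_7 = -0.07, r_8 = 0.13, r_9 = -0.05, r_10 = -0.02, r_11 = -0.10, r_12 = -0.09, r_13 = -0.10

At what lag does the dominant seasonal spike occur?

The largest autocorrelation is r_2 = 0.58, with weaker echoes at lags 4 (0.38) and 6 (0.25); the remaining lags stay at or below 0.15.
The dominant spike at lag 2 indicates a seasonal period of 2.

2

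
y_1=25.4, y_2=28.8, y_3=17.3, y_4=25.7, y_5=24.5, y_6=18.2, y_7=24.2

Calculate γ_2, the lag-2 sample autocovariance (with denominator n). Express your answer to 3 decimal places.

-2.494

Mean ȳ = (25.4 + 28.8 + 17.3 + 25.7 + 24.5 + 18.2 + 24.2)/7 = 23.4429
Deviations: 1.9571, 5.3571, -6.1429, 2.2571, 1.0571, -5.2429, 0.7571
Σ_{t=1}^{5}(y_t−ȳ)(y_{t+2}−ȳ) = -17.4580
γ_2 = -17.4580 / 7 = -2.494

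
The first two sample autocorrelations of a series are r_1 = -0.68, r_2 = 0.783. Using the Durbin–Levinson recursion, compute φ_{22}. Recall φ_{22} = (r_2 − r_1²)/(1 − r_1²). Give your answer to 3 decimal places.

φ_{22} = (r_2 − r_1²) / (1 − r_1²)
r_1² = (-0.68)² = 0.4624
Numerator = 0.783 − 0.4624 = 0.3206; denominator = 1 − 0.4624 = 0.5376
φ_{22} = 0.3206 / 0.5376 = 0.596

0.596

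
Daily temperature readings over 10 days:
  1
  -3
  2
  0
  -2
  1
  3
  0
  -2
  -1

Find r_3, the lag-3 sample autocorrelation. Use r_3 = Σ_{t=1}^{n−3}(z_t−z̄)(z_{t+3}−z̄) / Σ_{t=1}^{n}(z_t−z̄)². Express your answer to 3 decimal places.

0.096

Mean z̄ = (1 − 3 + 2 + 0 − 2 + 1 + 3 + 0 − 2 − 1)/10 = -0.1000
Σ(z_t−z̄)(z_{t+3}−z̄) = (0.1100) + (5.5100) + (2.3100) + (0.3100) + (-0.1900) + (-2.0900) + (-2.7900) = 3.1700
Denominator Σ(z_t−z̄)² = 32.9000
r_3 = 3.1700 / 32.9000 = 0.096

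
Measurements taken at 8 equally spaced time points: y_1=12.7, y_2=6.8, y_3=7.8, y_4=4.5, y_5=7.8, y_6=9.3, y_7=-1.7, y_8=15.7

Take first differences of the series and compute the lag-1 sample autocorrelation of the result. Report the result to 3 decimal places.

-0.455

First differences Δy: -5.9, 1.0, -3.3, 3.3, 1.5, -11.0, 17.4
Mean of differences = 0.4286
Numerator Σ(Δy_t−Δȳ)(Δy_{t+1}−Δȳ) = -219.5808
Denominator Σ(Δy_t−Δȳ)² = 482.3143
r_1(Δy) = -219.5808 / 482.3143 = -0.455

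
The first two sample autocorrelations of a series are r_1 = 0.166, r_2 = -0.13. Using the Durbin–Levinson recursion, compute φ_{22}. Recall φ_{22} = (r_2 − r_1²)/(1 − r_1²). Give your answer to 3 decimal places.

φ_{22} = (r_2 − r_1²) / (1 − r_1²)
r_1² = (0.166)² = 0.027556
Numerator = -0.13 − 0.0276 = -0.1576; denominator = 1 − 0.0276 = 0.9724
φ_{22} = -0.1576 / 0.9724 = -0.162

-0.162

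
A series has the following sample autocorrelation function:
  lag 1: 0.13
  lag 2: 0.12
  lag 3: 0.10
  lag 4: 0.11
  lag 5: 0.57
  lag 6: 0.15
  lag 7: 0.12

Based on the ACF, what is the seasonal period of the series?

The largest autocorrelation is r_5 = 0.57; the remaining lags stay at or below 0.15.
The dominant spike at lag 5 indicates a seasonal period of 5.

5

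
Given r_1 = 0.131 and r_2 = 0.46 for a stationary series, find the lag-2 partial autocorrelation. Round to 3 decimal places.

φ_{22} = (r_2 − r_1²) / (1 − r_1²)
r_1² = (0.131)² = 0.017161
Numerator = 0.46 − 0.0172 = 0.4428; denominator = 1 − 0.0172 = 0.9828
φ_{22} = 0.4428 / 0.9828 = 0.451

0.451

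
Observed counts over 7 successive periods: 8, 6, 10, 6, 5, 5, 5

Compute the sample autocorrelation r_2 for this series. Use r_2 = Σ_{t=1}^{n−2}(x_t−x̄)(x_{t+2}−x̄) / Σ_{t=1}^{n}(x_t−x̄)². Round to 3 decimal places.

Mean x̄ = (8 + 6 + 10 + 6 + 5 + 5 + 5)/7 = 6.4286
Deviations from mean: 1.5714, -0.4286, 3.5714, -0.4286, -1.4286, -1.4286, -1.4286
Σ(x_t−x̄)(x_{t+2}−x̄) = (5.6122) + (0.1837) + (-5.1020) + (0.6122) + (2.0408) = 3.3469
Denominator Σ(x_t−x̄)² = 21.7143
r_2 = 3.3469 / 21.7143 = 0.154

0.154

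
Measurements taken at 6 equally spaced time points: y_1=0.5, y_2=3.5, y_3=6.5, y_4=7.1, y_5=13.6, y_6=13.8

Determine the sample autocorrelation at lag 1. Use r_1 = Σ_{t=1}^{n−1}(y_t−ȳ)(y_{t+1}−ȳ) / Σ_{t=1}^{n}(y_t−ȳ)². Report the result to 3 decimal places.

0.478

Mean ȳ = (0.5 + 3.5 + 6.5 + 7.1 + 13.6 + 13.8)/6 = 7.5000
Σ(y_t−ȳ)(y_{t+1}−ȳ) = (28.0000) + (4.0000) + (0.4000) + (-2.4400) + (38.4300) = 68.3900
Denominator Σ(y_t−ȳ)² = 143.0600
r_1 = 68.3900 / 143.0600 = 0.478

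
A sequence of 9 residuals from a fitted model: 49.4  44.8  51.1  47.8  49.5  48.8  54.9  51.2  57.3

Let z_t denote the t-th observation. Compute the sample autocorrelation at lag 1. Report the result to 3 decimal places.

Mean z̄ = (49.4 + 44.8 + 51.1 + 47.8 + 49.5 + 48.8 + 54.9 + 51.2 + 57.3)/9 = 50.5333
Numerator Σ_{t=1}^{8}(z_t−z̄)(z_{t+1}−z̄) = 6.1689
Denominator Σ(z_t−z̄)² = 111.3200
r_1 = 6.1689 / 111.3200 = 0.055

0.055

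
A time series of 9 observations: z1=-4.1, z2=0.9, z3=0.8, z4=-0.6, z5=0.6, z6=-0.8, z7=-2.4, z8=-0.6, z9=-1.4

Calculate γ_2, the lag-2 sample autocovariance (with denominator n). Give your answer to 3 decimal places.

-0.435

Mean z̄ = (-4.1 + 0.9 + 0.8 − 0.6 + 0.6 − 0.8 − 2.4 − 0.6 − 1.4)/9 = -0.8444
Σ_{t=1}^{7}(z_t−z̄)(z_{t+2}−z̄) = -3.9128
γ_2 = -3.9128 / 9 = -0.435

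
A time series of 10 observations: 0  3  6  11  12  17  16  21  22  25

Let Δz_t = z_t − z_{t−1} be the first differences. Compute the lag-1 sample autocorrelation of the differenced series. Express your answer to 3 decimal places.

-0.801

First differences Δz: 3, 3, 5, 1, 5, -1, 5, 1, 3
Mean of differences = 2.7778
Numerator Σ(Δz_t−Δz̄)(Δz_{t+1}−Δz̄) = -28.4938
Denominator Σ(Δz_t−Δz̄)² = 35.5556
r_1(Δz) = -28.4938 / 35.5556 = -0.801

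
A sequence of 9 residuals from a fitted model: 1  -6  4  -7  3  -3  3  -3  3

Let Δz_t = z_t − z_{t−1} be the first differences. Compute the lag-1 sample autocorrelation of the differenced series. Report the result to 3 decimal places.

First differences Δz: -7, 10, -11, 10, -6, 6, -6, 6
Mean of differences = 0.2500
Numerator Σ(Δz_t−Δz̄)(Δz_{t+1}−Δz̄) = -458.8125
Denominator Σ(Δz_t−Δz̄)² = 513.5000
r_1(Δz) = -458.8125 / 513.5000 = -0.894

-0.894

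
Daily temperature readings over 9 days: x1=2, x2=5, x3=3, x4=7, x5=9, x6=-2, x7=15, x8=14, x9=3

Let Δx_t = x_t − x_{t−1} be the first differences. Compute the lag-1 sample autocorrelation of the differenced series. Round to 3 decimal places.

First differences Δx: 3, -2, 4, 2, -11, 17, -1, -11
Mean of differences = 0.1250
Numerator Σ(Δx_t−Δx̄)(Δx_{t+1}−Δx̄) = -222.1406
Denominator Σ(Δx_t−Δx̄)² = 564.8750
r_1(Δx) = -222.1406 / 564.8750 = -0.393

-0.393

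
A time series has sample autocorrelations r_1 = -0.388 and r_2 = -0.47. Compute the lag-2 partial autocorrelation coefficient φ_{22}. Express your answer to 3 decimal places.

-0.731

φ_{22} = (r_2 − r_1²) / (1 − r_1²)
r_1² = (-0.388)² = 0.150544
Numerator = -0.47 − 0.1505 = -0.6205; denominator = 1 − 0.1505 = 0.8495
φ_{22} = -0.6205 / 0.8495 = -0.731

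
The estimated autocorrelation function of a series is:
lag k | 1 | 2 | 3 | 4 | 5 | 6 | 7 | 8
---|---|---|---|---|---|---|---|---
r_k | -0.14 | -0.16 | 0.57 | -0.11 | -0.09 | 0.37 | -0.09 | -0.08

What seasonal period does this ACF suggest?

3

The largest autocorrelation is r_3 = 0.57, with a weaker echo at lag 6 (0.37); the remaining lags stay at or below -0.08.
The dominant spike at lag 3 indicates a seasonal period of 3.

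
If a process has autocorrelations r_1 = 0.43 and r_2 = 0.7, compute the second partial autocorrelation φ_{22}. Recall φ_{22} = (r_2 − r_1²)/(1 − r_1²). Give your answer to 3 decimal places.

φ_{22} = (r_2 − r_1²) / (1 − r_1²)
r_1² = (0.43)² = 0.1849
Numerator = 0.7 − 0.1849 = 0.5151; denominator = 1 − 0.1849 = 0.8151
φ_{22} = 0.5151 / 0.8151 = 0.632

0.632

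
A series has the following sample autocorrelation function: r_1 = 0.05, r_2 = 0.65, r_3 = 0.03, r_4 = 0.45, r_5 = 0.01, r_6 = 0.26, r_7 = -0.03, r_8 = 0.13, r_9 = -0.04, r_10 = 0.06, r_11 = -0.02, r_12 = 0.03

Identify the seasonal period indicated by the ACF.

2

The largest autocorrelation is r_2 = 0.65, with weaker echoes at lags 4 (0.45) and 6 (0.26); the remaining lags stay at or below 0.13.
The dominant spike at lag 2 indicates a seasonal period of 2.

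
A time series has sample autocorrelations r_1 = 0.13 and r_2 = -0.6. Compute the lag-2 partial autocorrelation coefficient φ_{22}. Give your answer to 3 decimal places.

-0.628

φ_{22} = (r_2 − r_1²) / (1 − r_1²)
r_1² = (0.13)² = 0.0169
Numerator = -0.6 − 0.0169 = -0.6169; denominator = 1 − 0.0169 = 0.9831
φ_{22} = -0.6169 / 0.9831 = -0.628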